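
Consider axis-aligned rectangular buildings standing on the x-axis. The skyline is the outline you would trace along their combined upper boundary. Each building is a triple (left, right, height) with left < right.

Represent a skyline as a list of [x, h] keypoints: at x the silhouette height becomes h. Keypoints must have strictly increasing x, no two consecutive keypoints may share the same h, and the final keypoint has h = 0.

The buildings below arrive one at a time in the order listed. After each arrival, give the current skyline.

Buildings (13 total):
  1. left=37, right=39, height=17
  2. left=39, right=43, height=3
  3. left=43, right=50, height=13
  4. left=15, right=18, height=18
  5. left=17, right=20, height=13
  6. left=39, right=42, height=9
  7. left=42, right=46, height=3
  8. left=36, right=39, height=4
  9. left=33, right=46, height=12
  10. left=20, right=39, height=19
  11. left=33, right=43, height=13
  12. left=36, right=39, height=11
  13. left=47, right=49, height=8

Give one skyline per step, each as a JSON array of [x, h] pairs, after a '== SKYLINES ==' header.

== SKYLINES ==
[[37,17],[39,0]]
[[37,17],[39,3],[43,0]]
[[37,17],[39,3],[43,13],[50,0]]
[[15,18],[18,0],[37,17],[39,3],[43,13],[50,0]]
[[15,18],[18,13],[20,0],[37,17],[39,3],[43,13],[50,0]]
[[15,18],[18,13],[20,0],[37,17],[39,9],[42,3],[43,13],[50,0]]
[[15,18],[18,13],[20,0],[37,17],[39,9],[42,3],[43,13],[50,0]]
[[15,18],[18,13],[20,0],[36,4],[37,17],[39,9],[42,3],[43,13],[50,0]]
[[15,18],[18,13],[20,0],[33,12],[37,17],[39,12],[43,13],[50,0]]
[[15,18],[18,13],[20,19],[39,12],[43,13],[50,0]]
[[15,18],[18,13],[20,19],[39,13],[50,0]]
[[15,18],[18,13],[20,19],[39,13],[50,0]]
[[15,18],[18,13],[20,19],[39,13],[50,0]]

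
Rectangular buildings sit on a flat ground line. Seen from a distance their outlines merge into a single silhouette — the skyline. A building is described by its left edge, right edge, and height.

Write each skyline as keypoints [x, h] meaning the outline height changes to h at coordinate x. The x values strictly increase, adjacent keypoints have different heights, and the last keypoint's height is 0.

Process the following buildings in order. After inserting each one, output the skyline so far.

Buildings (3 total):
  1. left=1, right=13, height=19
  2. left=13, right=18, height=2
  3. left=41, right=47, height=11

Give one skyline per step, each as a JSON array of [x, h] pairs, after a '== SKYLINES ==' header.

== SKYLINES ==
[[1,19],[13,0]]
[[1,19],[13,2],[18,0]]
[[1,19],[13,2],[18,0],[41,11],[47,0]]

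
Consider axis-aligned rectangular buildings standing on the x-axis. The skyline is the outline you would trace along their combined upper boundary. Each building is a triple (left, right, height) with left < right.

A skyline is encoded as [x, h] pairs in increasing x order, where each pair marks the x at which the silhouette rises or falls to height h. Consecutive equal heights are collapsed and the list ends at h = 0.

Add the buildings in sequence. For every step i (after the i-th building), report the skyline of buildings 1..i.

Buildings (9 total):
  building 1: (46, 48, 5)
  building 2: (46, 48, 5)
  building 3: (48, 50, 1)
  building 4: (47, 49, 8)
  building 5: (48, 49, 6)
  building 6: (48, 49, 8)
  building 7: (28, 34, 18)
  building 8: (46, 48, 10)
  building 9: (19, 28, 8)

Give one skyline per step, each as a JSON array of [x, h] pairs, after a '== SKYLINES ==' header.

== SKYLINES ==
[[46,5],[48,0]]
[[46,5],[48,0]]
[[46,5],[48,1],[50,0]]
[[46,5],[47,8],[49,1],[50,0]]
[[46,5],[47,8],[49,1],[50,0]]
[[46,5],[47,8],[49,1],[50,0]]
[[28,18],[34,0],[46,5],[47,8],[49,1],[50,0]]
[[28,18],[34,0],[46,10],[48,8],[49,1],[50,0]]
[[19,8],[28,18],[34,0],[46,10],[48,8],[49,1],[50,0]]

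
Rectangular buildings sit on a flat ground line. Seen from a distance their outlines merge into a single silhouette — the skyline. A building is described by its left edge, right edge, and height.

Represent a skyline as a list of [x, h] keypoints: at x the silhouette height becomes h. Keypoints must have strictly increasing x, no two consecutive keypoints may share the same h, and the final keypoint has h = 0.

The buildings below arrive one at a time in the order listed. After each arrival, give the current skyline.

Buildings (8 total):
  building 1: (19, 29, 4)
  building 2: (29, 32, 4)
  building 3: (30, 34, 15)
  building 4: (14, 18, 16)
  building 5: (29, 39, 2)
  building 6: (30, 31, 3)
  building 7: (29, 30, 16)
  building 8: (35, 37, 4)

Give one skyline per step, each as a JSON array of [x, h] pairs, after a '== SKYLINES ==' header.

== SKYLINES ==
[[19,4],[29,0]]
[[19,4],[32,0]]
[[19,4],[30,15],[34,0]]
[[14,16],[18,0],[19,4],[30,15],[34,0]]
[[14,16],[18,0],[19,4],[30,15],[34,2],[39,0]]
[[14,16],[18,0],[19,4],[30,15],[34,2],[39,0]]
[[14,16],[18,0],[19,4],[29,16],[30,15],[34,2],[39,0]]
[[14,16],[18,0],[19,4],[29,16],[30,15],[34,2],[35,4],[37,2],[39,0]]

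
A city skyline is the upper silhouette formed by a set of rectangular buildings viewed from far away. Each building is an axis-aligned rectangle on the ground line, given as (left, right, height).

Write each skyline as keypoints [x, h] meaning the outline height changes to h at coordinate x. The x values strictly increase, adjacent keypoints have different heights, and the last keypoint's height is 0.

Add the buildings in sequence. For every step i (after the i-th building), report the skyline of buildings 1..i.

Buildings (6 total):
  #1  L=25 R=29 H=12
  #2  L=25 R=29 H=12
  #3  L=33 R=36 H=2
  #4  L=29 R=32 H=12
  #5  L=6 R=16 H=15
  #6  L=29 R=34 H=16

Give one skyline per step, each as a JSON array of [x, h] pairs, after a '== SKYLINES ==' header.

== SKYLINES ==
[[25,12],[29,0]]
[[25,12],[29,0]]
[[25,12],[29,0],[33,2],[36,0]]
[[25,12],[32,0],[33,2],[36,0]]
[[6,15],[16,0],[25,12],[32,0],[33,2],[36,0]]
[[6,15],[16,0],[25,12],[29,16],[34,2],[36,0]]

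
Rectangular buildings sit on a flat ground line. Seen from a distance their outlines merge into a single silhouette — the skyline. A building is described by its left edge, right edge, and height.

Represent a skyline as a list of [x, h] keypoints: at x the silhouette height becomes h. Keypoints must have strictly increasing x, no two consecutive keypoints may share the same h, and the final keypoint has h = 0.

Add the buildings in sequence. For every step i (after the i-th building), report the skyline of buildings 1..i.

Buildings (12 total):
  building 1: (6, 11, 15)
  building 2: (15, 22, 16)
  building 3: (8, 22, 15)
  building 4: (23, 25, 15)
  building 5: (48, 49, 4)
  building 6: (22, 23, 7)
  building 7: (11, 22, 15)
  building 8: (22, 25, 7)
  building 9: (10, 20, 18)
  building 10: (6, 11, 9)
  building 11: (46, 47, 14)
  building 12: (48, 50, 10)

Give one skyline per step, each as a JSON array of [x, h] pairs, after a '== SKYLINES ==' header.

== SKYLINES ==
[[6,15],[11,0]]
[[6,15],[11,0],[15,16],[22,0]]
[[6,15],[15,16],[22,0]]
[[6,15],[15,16],[22,0],[23,15],[25,0]]
[[6,15],[15,16],[22,0],[23,15],[25,0],[48,4],[49,0]]
[[6,15],[15,16],[22,7],[23,15],[25,0],[48,4],[49,0]]
[[6,15],[15,16],[22,7],[23,15],[25,0],[48,4],[49,0]]
[[6,15],[15,16],[22,7],[23,15],[25,0],[48,4],[49,0]]
[[6,15],[10,18],[20,16],[22,7],[23,15],[25,0],[48,4],[49,0]]
[[6,15],[10,18],[20,16],[22,7],[23,15],[25,0],[48,4],[49,0]]
[[6,15],[10,18],[20,16],[22,7],[23,15],[25,0],[46,14],[47,0],[48,4],[49,0]]
[[6,15],[10,18],[20,16],[22,7],[23,15],[25,0],[46,14],[47,0],[48,10],[50,0]]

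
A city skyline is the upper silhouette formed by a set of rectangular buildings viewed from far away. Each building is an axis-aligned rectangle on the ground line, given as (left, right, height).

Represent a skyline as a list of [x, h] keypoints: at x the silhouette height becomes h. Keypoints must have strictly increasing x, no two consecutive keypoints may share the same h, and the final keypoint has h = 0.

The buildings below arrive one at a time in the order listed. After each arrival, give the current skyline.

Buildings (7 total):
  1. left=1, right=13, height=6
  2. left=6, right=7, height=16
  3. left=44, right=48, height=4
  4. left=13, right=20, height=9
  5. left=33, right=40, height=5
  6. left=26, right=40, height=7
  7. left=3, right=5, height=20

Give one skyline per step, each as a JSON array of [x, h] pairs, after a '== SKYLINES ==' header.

== SKYLINES ==
[[1,6],[13,0]]
[[1,6],[6,16],[7,6],[13,0]]
[[1,6],[6,16],[7,6],[13,0],[44,4],[48,0]]
[[1,6],[6,16],[7,6],[13,9],[20,0],[44,4],[48,0]]
[[1,6],[6,16],[7,6],[13,9],[20,0],[33,5],[40,0],[44,4],[48,0]]
[[1,6],[6,16],[7,6],[13,9],[20,0],[26,7],[40,0],[44,4],[48,0]]
[[1,6],[3,20],[5,6],[6,16],[7,6],[13,9],[20,0],[26,7],[40,0],[44,4],[48,0]]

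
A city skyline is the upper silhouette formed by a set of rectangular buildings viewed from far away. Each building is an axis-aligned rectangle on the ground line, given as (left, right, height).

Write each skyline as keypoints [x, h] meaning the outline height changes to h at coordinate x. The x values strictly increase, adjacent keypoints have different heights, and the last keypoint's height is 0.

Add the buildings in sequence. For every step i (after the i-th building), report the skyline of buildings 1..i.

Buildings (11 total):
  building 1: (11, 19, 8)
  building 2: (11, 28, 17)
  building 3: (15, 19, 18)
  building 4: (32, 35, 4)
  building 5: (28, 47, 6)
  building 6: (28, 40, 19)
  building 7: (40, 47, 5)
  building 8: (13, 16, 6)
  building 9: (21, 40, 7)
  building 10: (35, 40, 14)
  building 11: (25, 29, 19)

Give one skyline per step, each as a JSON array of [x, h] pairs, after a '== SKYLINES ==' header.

== SKYLINES ==
[[11,8],[19,0]]
[[11,17],[28,0]]
[[11,17],[15,18],[19,17],[28,0]]
[[11,17],[15,18],[19,17],[28,0],[32,4],[35,0]]
[[11,17],[15,18],[19,17],[28,6],[47,0]]
[[11,17],[15,18],[19,17],[28,19],[40,6],[47,0]]
[[11,17],[15,18],[19,17],[28,19],[40,6],[47,0]]
[[11,17],[15,18],[19,17],[28,19],[40,6],[47,0]]
[[11,17],[15,18],[19,17],[28,19],[40,6],[47,0]]
[[11,17],[15,18],[19,17],[28,19],[40,6],[47,0]]
[[11,17],[15,18],[19,17],[25,19],[40,6],[47,0]]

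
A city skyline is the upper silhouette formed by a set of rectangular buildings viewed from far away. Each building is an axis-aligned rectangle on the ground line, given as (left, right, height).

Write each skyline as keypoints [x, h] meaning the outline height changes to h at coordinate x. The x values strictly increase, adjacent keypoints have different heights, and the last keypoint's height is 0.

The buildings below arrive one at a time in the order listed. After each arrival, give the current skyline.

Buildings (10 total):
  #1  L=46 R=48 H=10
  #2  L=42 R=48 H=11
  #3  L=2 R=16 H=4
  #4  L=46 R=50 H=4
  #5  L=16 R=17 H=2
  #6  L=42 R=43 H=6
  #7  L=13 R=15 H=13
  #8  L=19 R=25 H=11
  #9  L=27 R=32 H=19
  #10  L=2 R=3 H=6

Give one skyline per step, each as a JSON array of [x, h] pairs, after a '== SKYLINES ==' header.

== SKYLINES ==
[[46,10],[48,0]]
[[42,11],[48,0]]
[[2,4],[16,0],[42,11],[48,0]]
[[2,4],[16,0],[42,11],[48,4],[50,0]]
[[2,4],[16,2],[17,0],[42,11],[48,4],[50,0]]
[[2,4],[16,2],[17,0],[42,11],[48,4],[50,0]]
[[2,4],[13,13],[15,4],[16,2],[17,0],[42,11],[48,4],[50,0]]
[[2,4],[13,13],[15,4],[16,2],[17,0],[19,11],[25,0],[42,11],[48,4],[50,0]]
[[2,4],[13,13],[15,4],[16,2],[17,0],[19,11],[25,0],[27,19],[32,0],[42,11],[48,4],[50,0]]
[[2,6],[3,4],[13,13],[15,4],[16,2],[17,0],[19,11],[25,0],[27,19],[32,0],[42,11],[48,4],[50,0]]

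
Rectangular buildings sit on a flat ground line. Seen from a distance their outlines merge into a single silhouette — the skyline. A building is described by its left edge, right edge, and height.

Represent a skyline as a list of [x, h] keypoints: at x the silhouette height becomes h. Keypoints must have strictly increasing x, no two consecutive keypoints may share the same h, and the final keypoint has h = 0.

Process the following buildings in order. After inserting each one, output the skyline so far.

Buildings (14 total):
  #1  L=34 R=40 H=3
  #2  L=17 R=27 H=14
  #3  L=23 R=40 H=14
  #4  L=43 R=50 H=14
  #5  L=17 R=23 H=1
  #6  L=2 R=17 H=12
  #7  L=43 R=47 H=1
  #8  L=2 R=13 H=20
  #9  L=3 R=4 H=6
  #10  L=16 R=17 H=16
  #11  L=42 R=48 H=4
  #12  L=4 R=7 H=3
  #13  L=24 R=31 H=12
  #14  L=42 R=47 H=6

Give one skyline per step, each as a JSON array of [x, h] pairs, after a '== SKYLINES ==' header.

== SKYLINES ==
[[34,3],[40,0]]
[[17,14],[27,0],[34,3],[40,0]]
[[17,14],[40,0]]
[[17,14],[40,0],[43,14],[50,0]]
[[17,14],[40,0],[43,14],[50,0]]
[[2,12],[17,14],[40,0],[43,14],[50,0]]
[[2,12],[17,14],[40,0],[43,14],[50,0]]
[[2,20],[13,12],[17,14],[40,0],[43,14],[50,0]]
[[2,20],[13,12],[17,14],[40,0],[43,14],[50,0]]
[[2,20],[13,12],[16,16],[17,14],[40,0],[43,14],[50,0]]
[[2,20],[13,12],[16,16],[17,14],[40,0],[42,4],[43,14],[50,0]]
[[2,20],[13,12],[16,16],[17,14],[40,0],[42,4],[43,14],[50,0]]
[[2,20],[13,12],[16,16],[17,14],[40,0],[42,4],[43,14],[50,0]]
[[2,20],[13,12],[16,16],[17,14],[40,0],[42,6],[43,14],[50,0]]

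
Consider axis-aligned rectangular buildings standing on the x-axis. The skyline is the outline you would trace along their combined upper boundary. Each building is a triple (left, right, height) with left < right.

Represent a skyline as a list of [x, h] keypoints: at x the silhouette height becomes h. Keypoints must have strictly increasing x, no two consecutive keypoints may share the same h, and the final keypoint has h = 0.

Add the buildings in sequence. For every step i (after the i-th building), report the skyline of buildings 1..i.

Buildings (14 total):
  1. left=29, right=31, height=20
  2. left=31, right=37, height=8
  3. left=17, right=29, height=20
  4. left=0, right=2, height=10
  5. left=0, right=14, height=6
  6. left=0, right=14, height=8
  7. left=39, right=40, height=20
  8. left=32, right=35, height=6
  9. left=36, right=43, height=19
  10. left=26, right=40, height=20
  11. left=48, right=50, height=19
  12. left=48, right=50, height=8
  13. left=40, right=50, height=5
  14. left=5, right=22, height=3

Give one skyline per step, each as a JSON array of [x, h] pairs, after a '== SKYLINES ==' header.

== SKYLINES ==
[[29,20],[31,0]]
[[29,20],[31,8],[37,0]]
[[17,20],[31,8],[37,0]]
[[0,10],[2,0],[17,20],[31,8],[37,0]]
[[0,10],[2,6],[14,0],[17,20],[31,8],[37,0]]
[[0,10],[2,8],[14,0],[17,20],[31,8],[37,0]]
[[0,10],[2,8],[14,0],[17,20],[31,8],[37,0],[39,20],[40,0]]
[[0,10],[2,8],[14,0],[17,20],[31,8],[37,0],[39,20],[40,0]]
[[0,10],[2,8],[14,0],[17,20],[31,8],[36,19],[39,20],[40,19],[43,0]]
[[0,10],[2,8],[14,0],[17,20],[40,19],[43,0]]
[[0,10],[2,8],[14,0],[17,20],[40,19],[43,0],[48,19],[50,0]]
[[0,10],[2,8],[14,0],[17,20],[40,19],[43,0],[48,19],[50,0]]
[[0,10],[2,8],[14,0],[17,20],[40,19],[43,5],[48,19],[50,0]]
[[0,10],[2,8],[14,3],[17,20],[40,19],[43,5],[48,19],[50,0]]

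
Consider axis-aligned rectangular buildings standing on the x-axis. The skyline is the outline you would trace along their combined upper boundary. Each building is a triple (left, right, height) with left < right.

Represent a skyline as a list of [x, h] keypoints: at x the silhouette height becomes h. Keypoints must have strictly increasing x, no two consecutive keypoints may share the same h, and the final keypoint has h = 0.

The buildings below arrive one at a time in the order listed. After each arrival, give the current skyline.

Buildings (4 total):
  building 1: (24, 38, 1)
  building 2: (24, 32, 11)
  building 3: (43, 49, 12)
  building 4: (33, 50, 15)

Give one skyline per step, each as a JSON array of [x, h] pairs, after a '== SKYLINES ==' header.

== SKYLINES ==
[[24,1],[38,0]]
[[24,11],[32,1],[38,0]]
[[24,11],[32,1],[38,0],[43,12],[49,0]]
[[24,11],[32,1],[33,15],[50,0]]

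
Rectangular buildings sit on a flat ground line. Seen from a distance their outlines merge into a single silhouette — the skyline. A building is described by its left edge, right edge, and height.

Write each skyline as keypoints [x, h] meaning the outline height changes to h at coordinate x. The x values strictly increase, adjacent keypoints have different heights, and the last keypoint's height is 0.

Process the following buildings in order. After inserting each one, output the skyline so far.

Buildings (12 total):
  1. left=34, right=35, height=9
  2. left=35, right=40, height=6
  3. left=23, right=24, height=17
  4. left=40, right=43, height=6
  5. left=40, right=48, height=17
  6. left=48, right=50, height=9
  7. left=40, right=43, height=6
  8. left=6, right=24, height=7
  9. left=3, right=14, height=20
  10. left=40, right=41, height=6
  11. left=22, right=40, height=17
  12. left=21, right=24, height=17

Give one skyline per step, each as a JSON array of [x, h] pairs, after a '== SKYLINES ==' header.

== SKYLINES ==
[[34,9],[35,0]]
[[34,9],[35,6],[40,0]]
[[23,17],[24,0],[34,9],[35,6],[40,0]]
[[23,17],[24,0],[34,9],[35,6],[43,0]]
[[23,17],[24,0],[34,9],[35,6],[40,17],[48,0]]
[[23,17],[24,0],[34,9],[35,6],[40,17],[48,9],[50,0]]
[[23,17],[24,0],[34,9],[35,6],[40,17],[48,9],[50,0]]
[[6,7],[23,17],[24,0],[34,9],[35,6],[40,17],[48,9],[50,0]]
[[3,20],[14,7],[23,17],[24,0],[34,9],[35,6],[40,17],[48,9],[50,0]]
[[3,20],[14,7],[23,17],[24,0],[34,9],[35,6],[40,17],[48,9],[50,0]]
[[3,20],[14,7],[22,17],[48,9],[50,0]]
[[3,20],[14,7],[21,17],[48,9],[50,0]]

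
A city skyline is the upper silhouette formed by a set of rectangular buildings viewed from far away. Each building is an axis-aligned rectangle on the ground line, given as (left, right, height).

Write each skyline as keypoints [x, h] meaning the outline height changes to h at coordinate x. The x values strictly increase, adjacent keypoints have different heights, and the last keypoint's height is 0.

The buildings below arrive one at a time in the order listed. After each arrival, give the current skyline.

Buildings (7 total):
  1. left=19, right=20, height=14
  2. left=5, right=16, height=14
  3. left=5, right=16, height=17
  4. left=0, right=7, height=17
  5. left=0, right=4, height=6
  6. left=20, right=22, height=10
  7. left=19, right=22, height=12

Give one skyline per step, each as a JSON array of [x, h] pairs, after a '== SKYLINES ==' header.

== SKYLINES ==
[[19,14],[20,0]]
[[5,14],[16,0],[19,14],[20,0]]
[[5,17],[16,0],[19,14],[20,0]]
[[0,17],[16,0],[19,14],[20,0]]
[[0,17],[16,0],[19,14],[20,0]]
[[0,17],[16,0],[19,14],[20,10],[22,0]]
[[0,17],[16,0],[19,14],[20,12],[22,0]]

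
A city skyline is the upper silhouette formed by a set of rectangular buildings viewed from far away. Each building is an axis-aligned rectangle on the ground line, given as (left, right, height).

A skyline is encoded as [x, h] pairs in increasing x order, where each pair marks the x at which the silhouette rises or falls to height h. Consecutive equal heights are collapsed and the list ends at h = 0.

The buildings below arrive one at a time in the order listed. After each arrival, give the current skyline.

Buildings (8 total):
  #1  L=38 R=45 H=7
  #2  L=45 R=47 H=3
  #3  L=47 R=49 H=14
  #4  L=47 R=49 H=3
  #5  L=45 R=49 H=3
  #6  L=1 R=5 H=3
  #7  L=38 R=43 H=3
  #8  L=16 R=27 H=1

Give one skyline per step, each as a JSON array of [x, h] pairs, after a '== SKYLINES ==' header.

== SKYLINES ==
[[38,7],[45,0]]
[[38,7],[45,3],[47,0]]
[[38,7],[45,3],[47,14],[49,0]]
[[38,7],[45,3],[47,14],[49,0]]
[[38,7],[45,3],[47,14],[49,0]]
[[1,3],[5,0],[38,7],[45,3],[47,14],[49,0]]
[[1,3],[5,0],[38,7],[45,3],[47,14],[49,0]]
[[1,3],[5,0],[16,1],[27,0],[38,7],[45,3],[47,14],[49,0]]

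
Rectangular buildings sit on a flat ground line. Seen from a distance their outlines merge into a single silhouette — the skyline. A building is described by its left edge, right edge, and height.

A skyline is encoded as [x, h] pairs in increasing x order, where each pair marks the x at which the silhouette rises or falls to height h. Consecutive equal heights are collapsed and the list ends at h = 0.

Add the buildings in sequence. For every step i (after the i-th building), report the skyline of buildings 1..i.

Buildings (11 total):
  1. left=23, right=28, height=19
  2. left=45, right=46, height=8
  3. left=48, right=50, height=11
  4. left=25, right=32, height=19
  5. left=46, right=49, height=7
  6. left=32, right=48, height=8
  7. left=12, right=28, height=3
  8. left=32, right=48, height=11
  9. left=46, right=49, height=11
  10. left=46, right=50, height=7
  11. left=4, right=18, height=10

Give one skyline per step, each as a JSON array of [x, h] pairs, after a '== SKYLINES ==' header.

== SKYLINES ==
[[23,19],[28,0]]
[[23,19],[28,0],[45,8],[46,0]]
[[23,19],[28,0],[45,8],[46,0],[48,11],[50,0]]
[[23,19],[32,0],[45,8],[46,0],[48,11],[50,0]]
[[23,19],[32,0],[45,8],[46,7],[48,11],[50,0]]
[[23,19],[32,8],[48,11],[50,0]]
[[12,3],[23,19],[32,8],[48,11],[50,0]]
[[12,3],[23,19],[32,11],[50,0]]
[[12,3],[23,19],[32,11],[50,0]]
[[12,3],[23,19],[32,11],[50,0]]
[[4,10],[18,3],[23,19],[32,11],[50,0]]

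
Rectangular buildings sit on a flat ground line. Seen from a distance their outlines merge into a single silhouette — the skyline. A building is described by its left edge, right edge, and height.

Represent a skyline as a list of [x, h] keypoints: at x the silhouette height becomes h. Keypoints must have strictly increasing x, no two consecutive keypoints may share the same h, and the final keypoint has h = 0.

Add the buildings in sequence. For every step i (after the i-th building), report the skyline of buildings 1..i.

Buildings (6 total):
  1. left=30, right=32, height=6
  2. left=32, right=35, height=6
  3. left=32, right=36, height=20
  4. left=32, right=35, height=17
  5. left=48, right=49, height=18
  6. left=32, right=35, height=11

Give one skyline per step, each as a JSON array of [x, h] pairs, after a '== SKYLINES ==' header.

== SKYLINES ==
[[30,6],[32,0]]
[[30,6],[35,0]]
[[30,6],[32,20],[36,0]]
[[30,6],[32,20],[36,0]]
[[30,6],[32,20],[36,0],[48,18],[49,0]]
[[30,6],[32,20],[36,0],[48,18],[49,0]]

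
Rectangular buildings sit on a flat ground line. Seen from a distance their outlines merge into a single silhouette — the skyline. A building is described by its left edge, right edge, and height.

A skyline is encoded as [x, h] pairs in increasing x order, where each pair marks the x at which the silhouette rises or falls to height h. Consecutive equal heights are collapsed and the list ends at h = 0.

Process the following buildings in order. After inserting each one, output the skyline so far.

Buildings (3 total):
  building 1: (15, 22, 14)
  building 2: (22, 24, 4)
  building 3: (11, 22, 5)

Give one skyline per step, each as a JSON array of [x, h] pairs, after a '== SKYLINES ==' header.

== SKYLINES ==
[[15,14],[22,0]]
[[15,14],[22,4],[24,0]]
[[11,5],[15,14],[22,4],[24,0]]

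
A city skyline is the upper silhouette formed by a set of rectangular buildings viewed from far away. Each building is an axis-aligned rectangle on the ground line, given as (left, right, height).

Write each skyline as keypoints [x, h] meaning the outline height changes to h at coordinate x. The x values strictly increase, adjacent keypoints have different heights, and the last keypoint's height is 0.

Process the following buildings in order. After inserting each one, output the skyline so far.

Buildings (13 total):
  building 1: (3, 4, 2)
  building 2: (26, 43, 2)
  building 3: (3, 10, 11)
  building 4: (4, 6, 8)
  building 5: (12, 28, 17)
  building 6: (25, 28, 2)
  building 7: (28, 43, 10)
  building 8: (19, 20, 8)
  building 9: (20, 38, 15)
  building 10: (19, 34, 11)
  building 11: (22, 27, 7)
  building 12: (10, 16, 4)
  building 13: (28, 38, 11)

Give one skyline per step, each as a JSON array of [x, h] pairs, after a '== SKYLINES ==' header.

== SKYLINES ==
[[3,2],[4,0]]
[[3,2],[4,0],[26,2],[43,0]]
[[3,11],[10,0],[26,2],[43,0]]
[[3,11],[10,0],[26,2],[43,0]]
[[3,11],[10,0],[12,17],[28,2],[43,0]]
[[3,11],[10,0],[12,17],[28,2],[43,0]]
[[3,11],[10,0],[12,17],[28,10],[43,0]]
[[3,11],[10,0],[12,17],[28,10],[43,0]]
[[3,11],[10,0],[12,17],[28,15],[38,10],[43,0]]
[[3,11],[10,0],[12,17],[28,15],[38,10],[43,0]]
[[3,11],[10,0],[12,17],[28,15],[38,10],[43,0]]
[[3,11],[10,4],[12,17],[28,15],[38,10],[43,0]]
[[3,11],[10,4],[12,17],[28,15],[38,10],[43,0]]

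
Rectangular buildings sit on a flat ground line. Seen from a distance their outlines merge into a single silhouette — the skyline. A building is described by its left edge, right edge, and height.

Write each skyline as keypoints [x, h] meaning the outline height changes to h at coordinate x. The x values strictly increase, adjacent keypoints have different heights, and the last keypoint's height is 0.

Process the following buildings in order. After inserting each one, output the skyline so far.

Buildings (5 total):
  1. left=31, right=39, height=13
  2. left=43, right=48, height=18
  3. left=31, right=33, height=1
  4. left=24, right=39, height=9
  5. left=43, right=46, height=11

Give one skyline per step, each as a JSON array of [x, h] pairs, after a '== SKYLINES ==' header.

== SKYLINES ==
[[31,13],[39,0]]
[[31,13],[39,0],[43,18],[48,0]]
[[31,13],[39,0],[43,18],[48,0]]
[[24,9],[31,13],[39,0],[43,18],[48,0]]
[[24,9],[31,13],[39,0],[43,18],[48,0]]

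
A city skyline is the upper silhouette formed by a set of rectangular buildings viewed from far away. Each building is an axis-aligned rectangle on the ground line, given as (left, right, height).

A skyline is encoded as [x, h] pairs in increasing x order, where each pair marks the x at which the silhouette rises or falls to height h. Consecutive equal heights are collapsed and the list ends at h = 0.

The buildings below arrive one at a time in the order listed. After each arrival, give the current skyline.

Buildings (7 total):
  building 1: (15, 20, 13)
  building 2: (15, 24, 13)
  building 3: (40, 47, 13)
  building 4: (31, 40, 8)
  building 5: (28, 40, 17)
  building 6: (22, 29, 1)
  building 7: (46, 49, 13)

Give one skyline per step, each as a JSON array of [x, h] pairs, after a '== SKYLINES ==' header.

== SKYLINES ==
[[15,13],[20,0]]
[[15,13],[24,0]]
[[15,13],[24,0],[40,13],[47,0]]
[[15,13],[24,0],[31,8],[40,13],[47,0]]
[[15,13],[24,0],[28,17],[40,13],[47,0]]
[[15,13],[24,1],[28,17],[40,13],[47,0]]
[[15,13],[24,1],[28,17],[40,13],[49,0]]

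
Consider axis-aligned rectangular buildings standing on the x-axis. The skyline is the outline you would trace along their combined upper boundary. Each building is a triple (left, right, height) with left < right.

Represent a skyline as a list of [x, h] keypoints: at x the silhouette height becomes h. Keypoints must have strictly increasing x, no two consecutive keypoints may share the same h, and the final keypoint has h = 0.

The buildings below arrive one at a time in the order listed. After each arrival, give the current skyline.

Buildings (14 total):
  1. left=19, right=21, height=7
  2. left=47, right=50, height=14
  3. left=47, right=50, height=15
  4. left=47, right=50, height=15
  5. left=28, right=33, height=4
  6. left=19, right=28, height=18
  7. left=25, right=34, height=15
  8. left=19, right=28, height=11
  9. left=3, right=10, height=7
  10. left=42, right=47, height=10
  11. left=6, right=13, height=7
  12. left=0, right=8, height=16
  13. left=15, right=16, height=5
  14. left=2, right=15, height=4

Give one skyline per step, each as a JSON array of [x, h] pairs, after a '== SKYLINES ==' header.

== SKYLINES ==
[[19,7],[21,0]]
[[19,7],[21,0],[47,14],[50,0]]
[[19,7],[21,0],[47,15],[50,0]]
[[19,7],[21,0],[47,15],[50,0]]
[[19,7],[21,0],[28,4],[33,0],[47,15],[50,0]]
[[19,18],[28,4],[33,0],[47,15],[50,0]]
[[19,18],[28,15],[34,0],[47,15],[50,0]]
[[19,18],[28,15],[34,0],[47,15],[50,0]]
[[3,7],[10,0],[19,18],[28,15],[34,0],[47,15],[50,0]]
[[3,7],[10,0],[19,18],[28,15],[34,0],[42,10],[47,15],[50,0]]
[[3,7],[13,0],[19,18],[28,15],[34,0],[42,10],[47,15],[50,0]]
[[0,16],[8,7],[13,0],[19,18],[28,15],[34,0],[42,10],[47,15],[50,0]]
[[0,16],[8,7],[13,0],[15,5],[16,0],[19,18],[28,15],[34,0],[42,10],[47,15],[50,0]]
[[0,16],[8,7],[13,4],[15,5],[16,0],[19,18],[28,15],[34,0],[42,10],[47,15],[50,0]]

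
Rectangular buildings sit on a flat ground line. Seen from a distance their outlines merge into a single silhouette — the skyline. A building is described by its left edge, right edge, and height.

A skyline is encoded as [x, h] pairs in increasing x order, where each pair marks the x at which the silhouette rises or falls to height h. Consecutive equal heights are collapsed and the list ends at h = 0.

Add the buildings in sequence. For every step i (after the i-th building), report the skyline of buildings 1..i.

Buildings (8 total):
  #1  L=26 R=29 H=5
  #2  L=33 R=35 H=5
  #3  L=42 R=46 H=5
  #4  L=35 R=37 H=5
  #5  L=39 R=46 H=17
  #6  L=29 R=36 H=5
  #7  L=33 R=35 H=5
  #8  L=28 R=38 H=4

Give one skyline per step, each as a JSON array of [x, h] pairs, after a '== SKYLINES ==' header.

== SKYLINES ==
[[26,5],[29,0]]
[[26,5],[29,0],[33,5],[35,0]]
[[26,5],[29,0],[33,5],[35,0],[42,5],[46,0]]
[[26,5],[29,0],[33,5],[37,0],[42,5],[46,0]]
[[26,5],[29,0],[33,5],[37,0],[39,17],[46,0]]
[[26,5],[37,0],[39,17],[46,0]]
[[26,5],[37,0],[39,17],[46,0]]
[[26,5],[37,4],[38,0],[39,17],[46,0]]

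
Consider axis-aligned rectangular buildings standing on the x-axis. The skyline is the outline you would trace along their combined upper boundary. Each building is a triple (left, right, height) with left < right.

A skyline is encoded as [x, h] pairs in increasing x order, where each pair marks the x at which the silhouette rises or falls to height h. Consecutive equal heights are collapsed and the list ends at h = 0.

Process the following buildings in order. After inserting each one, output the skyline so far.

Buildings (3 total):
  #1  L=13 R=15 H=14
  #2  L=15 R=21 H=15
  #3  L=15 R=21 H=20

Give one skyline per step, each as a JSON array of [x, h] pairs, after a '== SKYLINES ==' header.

== SKYLINES ==
[[13,14],[15,0]]
[[13,14],[15,15],[21,0]]
[[13,14],[15,20],[21,0]]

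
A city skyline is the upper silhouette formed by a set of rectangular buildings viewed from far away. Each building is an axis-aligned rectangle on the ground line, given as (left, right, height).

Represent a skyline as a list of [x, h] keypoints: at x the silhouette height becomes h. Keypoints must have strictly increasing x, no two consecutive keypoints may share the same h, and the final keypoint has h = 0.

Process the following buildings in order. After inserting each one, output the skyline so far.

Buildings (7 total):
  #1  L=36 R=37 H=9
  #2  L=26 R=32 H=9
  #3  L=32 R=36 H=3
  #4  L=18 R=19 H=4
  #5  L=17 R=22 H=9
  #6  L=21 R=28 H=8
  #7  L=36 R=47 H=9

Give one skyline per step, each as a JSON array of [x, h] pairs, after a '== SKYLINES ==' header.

== SKYLINES ==
[[36,9],[37,0]]
[[26,9],[32,0],[36,9],[37,0]]
[[26,9],[32,3],[36,9],[37,0]]
[[18,4],[19,0],[26,9],[32,3],[36,9],[37,0]]
[[17,9],[22,0],[26,9],[32,3],[36,9],[37,0]]
[[17,9],[22,8],[26,9],[32,3],[36,9],[37,0]]
[[17,9],[22,8],[26,9],[32,3],[36,9],[47,0]]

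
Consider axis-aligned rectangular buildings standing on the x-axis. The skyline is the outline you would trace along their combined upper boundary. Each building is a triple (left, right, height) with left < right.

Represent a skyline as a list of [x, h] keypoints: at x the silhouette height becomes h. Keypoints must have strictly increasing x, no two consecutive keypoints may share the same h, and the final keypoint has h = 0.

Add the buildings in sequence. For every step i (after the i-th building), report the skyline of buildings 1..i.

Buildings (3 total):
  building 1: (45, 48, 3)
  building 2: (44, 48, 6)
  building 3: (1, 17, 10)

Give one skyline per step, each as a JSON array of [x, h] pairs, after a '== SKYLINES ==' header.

== SKYLINES ==
[[45,3],[48,0]]
[[44,6],[48,0]]
[[1,10],[17,0],[44,6],[48,0]]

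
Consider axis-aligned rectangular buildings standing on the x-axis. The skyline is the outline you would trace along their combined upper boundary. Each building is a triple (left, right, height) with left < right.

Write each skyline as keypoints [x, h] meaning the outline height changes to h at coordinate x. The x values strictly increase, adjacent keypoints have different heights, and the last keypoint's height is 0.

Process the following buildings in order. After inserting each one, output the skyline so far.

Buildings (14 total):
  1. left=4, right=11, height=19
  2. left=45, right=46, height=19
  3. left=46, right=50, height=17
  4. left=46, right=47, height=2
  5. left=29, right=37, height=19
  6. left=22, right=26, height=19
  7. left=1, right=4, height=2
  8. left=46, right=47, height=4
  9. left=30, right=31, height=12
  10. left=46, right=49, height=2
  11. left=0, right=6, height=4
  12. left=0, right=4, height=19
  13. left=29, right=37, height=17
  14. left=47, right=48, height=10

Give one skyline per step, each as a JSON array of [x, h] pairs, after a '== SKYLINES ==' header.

== SKYLINES ==
[[4,19],[11,0]]
[[4,19],[11,0],[45,19],[46,0]]
[[4,19],[11,0],[45,19],[46,17],[50,0]]
[[4,19],[11,0],[45,19],[46,17],[50,0]]
[[4,19],[11,0],[29,19],[37,0],[45,19],[46,17],[50,0]]
[[4,19],[11,0],[22,19],[26,0],[29,19],[37,0],[45,19],[46,17],[50,0]]
[[1,2],[4,19],[11,0],[22,19],[26,0],[29,19],[37,0],[45,19],[46,17],[50,0]]
[[1,2],[4,19],[11,0],[22,19],[26,0],[29,19],[37,0],[45,19],[46,17],[50,0]]
[[1,2],[4,19],[11,0],[22,19],[26,0],[29,19],[37,0],[45,19],[46,17],[50,0]]
[[1,2],[4,19],[11,0],[22,19],[26,0],[29,19],[37,0],[45,19],[46,17],[50,0]]
[[0,4],[4,19],[11,0],[22,19],[26,0],[29,19],[37,0],[45,19],[46,17],[50,0]]
[[0,19],[11,0],[22,19],[26,0],[29,19],[37,0],[45,19],[46,17],[50,0]]
[[0,19],[11,0],[22,19],[26,0],[29,19],[37,0],[45,19],[46,17],[50,0]]
[[0,19],[11,0],[22,19],[26,0],[29,19],[37,0],[45,19],[46,17],[50,0]]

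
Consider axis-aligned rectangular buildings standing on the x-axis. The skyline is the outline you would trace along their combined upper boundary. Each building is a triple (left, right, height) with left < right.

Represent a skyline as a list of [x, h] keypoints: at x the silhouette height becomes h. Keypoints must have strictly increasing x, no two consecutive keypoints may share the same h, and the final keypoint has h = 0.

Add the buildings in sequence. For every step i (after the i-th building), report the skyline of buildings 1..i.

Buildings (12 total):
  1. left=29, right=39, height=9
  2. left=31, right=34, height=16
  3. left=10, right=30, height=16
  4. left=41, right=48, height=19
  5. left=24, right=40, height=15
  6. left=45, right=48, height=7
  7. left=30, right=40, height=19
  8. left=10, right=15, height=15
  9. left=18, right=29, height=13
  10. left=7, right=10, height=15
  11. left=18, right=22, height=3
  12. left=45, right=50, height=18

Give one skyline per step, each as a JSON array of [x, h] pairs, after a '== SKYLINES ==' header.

== SKYLINES ==
[[29,9],[39,0]]
[[29,9],[31,16],[34,9],[39,0]]
[[10,16],[30,9],[31,16],[34,9],[39,0]]
[[10,16],[30,9],[31,16],[34,9],[39,0],[41,19],[48,0]]
[[10,16],[30,15],[31,16],[34,15],[40,0],[41,19],[48,0]]
[[10,16],[30,15],[31,16],[34,15],[40,0],[41,19],[48,0]]
[[10,16],[30,19],[40,0],[41,19],[48,0]]
[[10,16],[30,19],[40,0],[41,19],[48,0]]
[[10,16],[30,19],[40,0],[41,19],[48,0]]
[[7,15],[10,16],[30,19],[40,0],[41,19],[48,0]]
[[7,15],[10,16],[30,19],[40,0],[41,19],[48,0]]
[[7,15],[10,16],[30,19],[40,0],[41,19],[48,18],[50,0]]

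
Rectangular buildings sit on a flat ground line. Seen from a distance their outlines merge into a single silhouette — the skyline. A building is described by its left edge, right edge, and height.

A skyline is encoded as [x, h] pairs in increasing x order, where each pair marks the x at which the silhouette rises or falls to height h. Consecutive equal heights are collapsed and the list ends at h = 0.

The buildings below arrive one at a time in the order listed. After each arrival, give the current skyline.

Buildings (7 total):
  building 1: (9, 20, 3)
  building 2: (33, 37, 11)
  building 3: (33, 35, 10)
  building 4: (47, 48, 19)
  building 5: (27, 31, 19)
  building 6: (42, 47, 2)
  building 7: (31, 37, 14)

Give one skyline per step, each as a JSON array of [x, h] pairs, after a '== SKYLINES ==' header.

== SKYLINES ==
[[9,3],[20,0]]
[[9,3],[20,0],[33,11],[37,0]]
[[9,3],[20,0],[33,11],[37,0]]
[[9,3],[20,0],[33,11],[37,0],[47,19],[48,0]]
[[9,3],[20,0],[27,19],[31,0],[33,11],[37,0],[47,19],[48,0]]
[[9,3],[20,0],[27,19],[31,0],[33,11],[37,0],[42,2],[47,19],[48,0]]
[[9,3],[20,0],[27,19],[31,14],[37,0],[42,2],[47,19],[48,0]]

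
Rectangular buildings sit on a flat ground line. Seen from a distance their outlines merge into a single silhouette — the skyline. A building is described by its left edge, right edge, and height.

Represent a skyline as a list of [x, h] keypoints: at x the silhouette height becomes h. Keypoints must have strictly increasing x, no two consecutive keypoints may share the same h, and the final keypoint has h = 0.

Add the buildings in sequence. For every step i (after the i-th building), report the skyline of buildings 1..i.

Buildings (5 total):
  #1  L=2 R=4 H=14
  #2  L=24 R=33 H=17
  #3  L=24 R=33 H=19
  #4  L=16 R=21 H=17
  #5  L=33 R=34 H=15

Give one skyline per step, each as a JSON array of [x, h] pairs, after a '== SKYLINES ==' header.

== SKYLINES ==
[[2,14],[4,0]]
[[2,14],[4,0],[24,17],[33,0]]
[[2,14],[4,0],[24,19],[33,0]]
[[2,14],[4,0],[16,17],[21,0],[24,19],[33,0]]
[[2,14],[4,0],[16,17],[21,0],[24,19],[33,15],[34,0]]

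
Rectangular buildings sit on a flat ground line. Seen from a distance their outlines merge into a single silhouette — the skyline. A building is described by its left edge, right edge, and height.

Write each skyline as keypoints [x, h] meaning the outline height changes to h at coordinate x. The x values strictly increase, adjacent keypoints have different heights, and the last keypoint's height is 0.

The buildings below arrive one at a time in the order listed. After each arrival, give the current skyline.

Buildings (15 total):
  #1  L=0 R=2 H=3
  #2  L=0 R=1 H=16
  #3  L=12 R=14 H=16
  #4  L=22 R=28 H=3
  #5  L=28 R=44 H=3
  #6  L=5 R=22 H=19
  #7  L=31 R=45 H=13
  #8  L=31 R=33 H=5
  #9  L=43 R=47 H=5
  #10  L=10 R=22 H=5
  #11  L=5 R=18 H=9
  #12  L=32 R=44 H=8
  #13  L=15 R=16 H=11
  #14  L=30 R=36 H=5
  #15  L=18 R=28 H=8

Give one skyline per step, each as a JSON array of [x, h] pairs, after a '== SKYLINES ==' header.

== SKYLINES ==
[[0,3],[2,0]]
[[0,16],[1,3],[2,0]]
[[0,16],[1,3],[2,0],[12,16],[14,0]]
[[0,16],[1,3],[2,0],[12,16],[14,0],[22,3],[28,0]]
[[0,16],[1,3],[2,0],[12,16],[14,0],[22,3],[44,0]]
[[0,16],[1,3],[2,0],[5,19],[22,3],[44,0]]
[[0,16],[1,3],[2,0],[5,19],[22,3],[31,13],[45,0]]
[[0,16],[1,3],[2,0],[5,19],[22,3],[31,13],[45,0]]
[[0,16],[1,3],[2,0],[5,19],[22,3],[31,13],[45,5],[47,0]]
[[0,16],[1,3],[2,0],[5,19],[22,3],[31,13],[45,5],[47,0]]
[[0,16],[1,3],[2,0],[5,19],[22,3],[31,13],[45,5],[47,0]]
[[0,16],[1,3],[2,0],[5,19],[22,3],[31,13],[45,5],[47,0]]
[[0,16],[1,3],[2,0],[5,19],[22,3],[31,13],[45,5],[47,0]]
[[0,16],[1,3],[2,0],[5,19],[22,3],[30,5],[31,13],[45,5],[47,0]]
[[0,16],[1,3],[2,0],[5,19],[22,8],[28,3],[30,5],[31,13],[45,5],[47,0]]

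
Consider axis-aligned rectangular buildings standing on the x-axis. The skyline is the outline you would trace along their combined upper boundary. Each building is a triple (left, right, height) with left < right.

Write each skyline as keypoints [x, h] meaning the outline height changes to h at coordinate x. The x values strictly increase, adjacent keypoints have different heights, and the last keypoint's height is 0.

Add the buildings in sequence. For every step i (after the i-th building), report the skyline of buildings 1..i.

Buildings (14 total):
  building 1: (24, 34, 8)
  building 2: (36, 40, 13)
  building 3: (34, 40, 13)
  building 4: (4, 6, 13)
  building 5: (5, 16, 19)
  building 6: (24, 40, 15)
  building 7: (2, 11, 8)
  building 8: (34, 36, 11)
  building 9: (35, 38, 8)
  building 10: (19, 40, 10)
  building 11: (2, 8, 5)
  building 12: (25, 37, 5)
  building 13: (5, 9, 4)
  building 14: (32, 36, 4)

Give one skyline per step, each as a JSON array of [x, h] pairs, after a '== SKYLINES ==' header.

== SKYLINES ==
[[24,8],[34,0]]
[[24,8],[34,0],[36,13],[40,0]]
[[24,8],[34,13],[40,0]]
[[4,13],[6,0],[24,8],[34,13],[40,0]]
[[4,13],[5,19],[16,0],[24,8],[34,13],[40,0]]
[[4,13],[5,19],[16,0],[24,15],[40,0]]
[[2,8],[4,13],[5,19],[16,0],[24,15],[40,0]]
[[2,8],[4,13],[5,19],[16,0],[24,15],[40,0]]
[[2,8],[4,13],[5,19],[16,0],[24,15],[40,0]]
[[2,8],[4,13],[5,19],[16,0],[19,10],[24,15],[40,0]]
[[2,8],[4,13],[5,19],[16,0],[19,10],[24,15],[40,0]]
[[2,8],[4,13],[5,19],[16,0],[19,10],[24,15],[40,0]]
[[2,8],[4,13],[5,19],[16,0],[19,10],[24,15],[40,0]]
[[2,8],[4,13],[5,19],[16,0],[19,10],[24,15],[40,0]]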